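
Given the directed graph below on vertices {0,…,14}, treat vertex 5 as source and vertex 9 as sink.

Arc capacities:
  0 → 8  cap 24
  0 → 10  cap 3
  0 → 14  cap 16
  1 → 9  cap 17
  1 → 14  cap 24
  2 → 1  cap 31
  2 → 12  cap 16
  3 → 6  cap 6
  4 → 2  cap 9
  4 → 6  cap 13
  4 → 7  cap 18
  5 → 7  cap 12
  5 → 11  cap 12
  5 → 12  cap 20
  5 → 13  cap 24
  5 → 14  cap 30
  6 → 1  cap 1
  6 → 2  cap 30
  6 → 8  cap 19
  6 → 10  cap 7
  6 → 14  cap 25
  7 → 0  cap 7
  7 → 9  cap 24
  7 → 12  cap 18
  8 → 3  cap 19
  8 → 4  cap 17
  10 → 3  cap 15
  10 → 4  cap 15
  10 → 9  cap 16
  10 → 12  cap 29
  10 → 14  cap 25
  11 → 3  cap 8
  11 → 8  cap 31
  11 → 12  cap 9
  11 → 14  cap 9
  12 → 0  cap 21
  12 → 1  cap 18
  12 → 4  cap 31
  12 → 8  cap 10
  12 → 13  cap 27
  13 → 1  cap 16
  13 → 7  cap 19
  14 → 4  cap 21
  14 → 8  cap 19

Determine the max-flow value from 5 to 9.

augment #1: 5→7→9 bottleneck 12, total now 12
augment #2: 5→12→1→9 bottleneck 17, total now 29
augment #3: 5→13→7→9 bottleneck 12, total now 41
augment #4: 5→12→0→10→9 bottleneck 3, total now 44
augment #5: 5→11→3→6→10→9 bottleneck 6, total now 50
augment #6: 5→14→4→6→10→9 bottleneck 1, total now 51

Maximum flow value: 51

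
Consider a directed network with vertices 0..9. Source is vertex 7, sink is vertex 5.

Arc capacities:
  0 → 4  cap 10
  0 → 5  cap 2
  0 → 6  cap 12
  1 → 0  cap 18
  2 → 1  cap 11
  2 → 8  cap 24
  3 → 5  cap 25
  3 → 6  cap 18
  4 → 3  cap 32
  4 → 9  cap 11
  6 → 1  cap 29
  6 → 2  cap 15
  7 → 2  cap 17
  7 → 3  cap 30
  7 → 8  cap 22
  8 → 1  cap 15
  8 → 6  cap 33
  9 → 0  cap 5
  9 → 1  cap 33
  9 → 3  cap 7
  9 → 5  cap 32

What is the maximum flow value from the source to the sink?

Maximum flow value: 37

augment #1: 7→3→5 bottleneck 25, total now 25
augment #2: 7→2→1→0→5 bottleneck 2, total now 27
augment #3: 7→2→1→0→4→9→5 bottleneck 9, total now 36
augment #4: 7→8→1→0→4→9→5 bottleneck 1, total now 37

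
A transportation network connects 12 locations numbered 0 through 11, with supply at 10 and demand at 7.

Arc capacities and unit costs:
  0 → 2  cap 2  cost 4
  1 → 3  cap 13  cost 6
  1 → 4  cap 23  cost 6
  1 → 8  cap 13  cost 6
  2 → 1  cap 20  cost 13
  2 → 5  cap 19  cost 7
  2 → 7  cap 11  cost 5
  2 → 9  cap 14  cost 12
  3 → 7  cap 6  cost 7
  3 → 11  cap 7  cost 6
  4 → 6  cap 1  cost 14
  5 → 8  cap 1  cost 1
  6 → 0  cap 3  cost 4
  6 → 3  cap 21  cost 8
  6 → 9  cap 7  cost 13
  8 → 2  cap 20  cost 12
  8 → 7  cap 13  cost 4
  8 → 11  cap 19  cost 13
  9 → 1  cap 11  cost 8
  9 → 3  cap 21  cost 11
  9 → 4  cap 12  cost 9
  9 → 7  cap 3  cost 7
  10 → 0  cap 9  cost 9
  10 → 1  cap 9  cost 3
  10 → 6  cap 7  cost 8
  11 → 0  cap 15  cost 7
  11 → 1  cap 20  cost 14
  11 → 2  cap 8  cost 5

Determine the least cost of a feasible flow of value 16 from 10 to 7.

shortest-cost path #1: 10→1→8→7 push 9 @ unit cost 13 (adds 117)
shortest-cost path #2: 10→0→2→7 push 2 @ unit cost 18 (adds 36)
shortest-cost path #3: 10→6→3→7 push 5 @ unit cost 23 (adds 115)
total cost = 268

Minimum cost for 16 units: 268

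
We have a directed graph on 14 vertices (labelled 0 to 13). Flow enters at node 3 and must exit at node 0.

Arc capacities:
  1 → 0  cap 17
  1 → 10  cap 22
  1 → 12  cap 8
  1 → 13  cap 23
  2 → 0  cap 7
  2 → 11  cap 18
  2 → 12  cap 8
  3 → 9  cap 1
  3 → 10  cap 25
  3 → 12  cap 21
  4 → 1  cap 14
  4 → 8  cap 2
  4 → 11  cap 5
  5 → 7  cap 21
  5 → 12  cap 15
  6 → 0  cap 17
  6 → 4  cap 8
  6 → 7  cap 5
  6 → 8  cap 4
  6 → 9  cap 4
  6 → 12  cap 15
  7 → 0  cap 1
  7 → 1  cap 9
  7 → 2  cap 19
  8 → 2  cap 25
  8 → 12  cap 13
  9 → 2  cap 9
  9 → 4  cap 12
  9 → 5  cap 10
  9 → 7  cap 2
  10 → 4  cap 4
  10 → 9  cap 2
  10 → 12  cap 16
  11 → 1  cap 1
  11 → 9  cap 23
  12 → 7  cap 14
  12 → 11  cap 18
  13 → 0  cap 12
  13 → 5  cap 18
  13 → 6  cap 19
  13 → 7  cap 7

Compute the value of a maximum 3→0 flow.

Maximum flow value: 32

augment #1: 3→9→2→0 bottleneck 1, total now 1
augment #2: 3→12→7→0 bottleneck 1, total now 2
augment #3: 3→10→4→1→0 bottleneck 4, total now 6
augment #4: 3→10→9→2→0 bottleneck 2, total now 8
augment #5: 3→12→7→1→0 bottleneck 9, total now 17
augment #6: 3→12→7→2→0 bottleneck 4, total now 21
augment #7: 3→12→11→1→0 bottleneck 1, total now 22
augment #8: 3→12→11→9→4→1→0 bottleneck 3, total now 25
augment #9: 3→12→11→9→4→1→13→0 bottleneck 3, total now 28
augment #10: 3→10→12→11→9→4→1→13→0 bottleneck 4, total now 32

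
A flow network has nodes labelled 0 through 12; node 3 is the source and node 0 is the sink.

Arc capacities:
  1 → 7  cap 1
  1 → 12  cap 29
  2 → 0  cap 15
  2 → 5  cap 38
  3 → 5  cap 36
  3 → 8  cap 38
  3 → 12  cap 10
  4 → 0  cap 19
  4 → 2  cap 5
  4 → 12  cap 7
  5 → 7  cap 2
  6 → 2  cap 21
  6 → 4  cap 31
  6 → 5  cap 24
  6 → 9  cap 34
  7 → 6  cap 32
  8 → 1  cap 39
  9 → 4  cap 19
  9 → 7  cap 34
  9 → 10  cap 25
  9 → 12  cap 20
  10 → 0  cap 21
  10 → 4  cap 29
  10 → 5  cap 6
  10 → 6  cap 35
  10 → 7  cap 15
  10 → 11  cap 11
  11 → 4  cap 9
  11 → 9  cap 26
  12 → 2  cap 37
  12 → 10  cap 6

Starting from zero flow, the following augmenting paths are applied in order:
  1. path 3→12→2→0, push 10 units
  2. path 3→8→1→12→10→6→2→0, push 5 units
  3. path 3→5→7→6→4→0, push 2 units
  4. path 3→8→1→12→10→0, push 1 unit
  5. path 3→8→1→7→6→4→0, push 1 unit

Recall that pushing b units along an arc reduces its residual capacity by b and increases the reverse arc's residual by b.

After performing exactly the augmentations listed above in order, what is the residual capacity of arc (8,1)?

after path 1 (3→12→2→0, push 10): res(8,1)=39
after path 2 (3→8→1→12→10→6→2→0, push 5): res(8,1)=34
after path 3 (3→5→7→6→4→0, push 2): res(8,1)=34
after path 4 (3→8→1→12→10→0, push 1): res(8,1)=33
after path 5 (3→8→1→7→6→4→0, push 1): res(8,1)=32

Residual capacity of (8,1): 32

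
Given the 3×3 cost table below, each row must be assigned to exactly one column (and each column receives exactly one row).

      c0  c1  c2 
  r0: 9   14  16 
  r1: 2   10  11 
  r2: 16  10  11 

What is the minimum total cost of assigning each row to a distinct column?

optimal assignment: row0→col1 (cost 14), row1→col0 (cost 2), row2→col2 (cost 11)
total = 14 + 2 + 11 = 27

Minimum assignment cost: 27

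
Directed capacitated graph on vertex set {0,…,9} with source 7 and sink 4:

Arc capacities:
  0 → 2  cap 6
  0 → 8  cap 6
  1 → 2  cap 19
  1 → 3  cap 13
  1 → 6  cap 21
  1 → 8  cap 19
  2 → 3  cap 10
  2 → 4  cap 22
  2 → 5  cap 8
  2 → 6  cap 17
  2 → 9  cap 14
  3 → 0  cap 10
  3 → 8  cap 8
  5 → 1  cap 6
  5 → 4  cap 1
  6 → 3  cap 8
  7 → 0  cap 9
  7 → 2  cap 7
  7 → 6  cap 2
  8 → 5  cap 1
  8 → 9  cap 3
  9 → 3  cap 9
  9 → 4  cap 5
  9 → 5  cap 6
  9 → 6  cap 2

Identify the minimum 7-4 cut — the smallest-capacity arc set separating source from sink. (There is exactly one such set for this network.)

augment #1: 7→2→4 push 7
augment #2: 7→0→2→4 push 6
augment #3: 7→0→8→5→4 push 1
augment #4: 7→0→8→9→4 push 2
augment #5: 7→6→3→8→9→4 push 1
max flow = 17; residual-reachable set from 7 gives S-side
cut edges (S→T): {(0,2), (7,2), (8,5), (8,9)} total cap 17

Min-cut arcs: {(0,2), (7,2), (8,5), (8,9)} (total capacity 17)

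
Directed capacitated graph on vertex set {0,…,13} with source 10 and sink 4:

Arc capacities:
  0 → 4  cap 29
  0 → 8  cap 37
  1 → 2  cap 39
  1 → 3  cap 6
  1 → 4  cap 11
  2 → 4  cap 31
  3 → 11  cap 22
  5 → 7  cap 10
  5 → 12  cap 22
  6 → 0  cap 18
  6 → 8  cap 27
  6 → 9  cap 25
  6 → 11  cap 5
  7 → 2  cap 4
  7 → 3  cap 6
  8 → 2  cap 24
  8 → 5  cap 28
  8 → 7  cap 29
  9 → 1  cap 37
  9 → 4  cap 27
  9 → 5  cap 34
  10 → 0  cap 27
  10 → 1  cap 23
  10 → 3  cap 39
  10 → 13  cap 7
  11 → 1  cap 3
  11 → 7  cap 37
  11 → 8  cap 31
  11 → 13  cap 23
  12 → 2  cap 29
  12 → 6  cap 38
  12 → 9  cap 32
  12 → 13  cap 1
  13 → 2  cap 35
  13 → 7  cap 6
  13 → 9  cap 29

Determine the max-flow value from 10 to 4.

Maximum flow value: 79

augment #1: 10→0→4 bottleneck 27, total now 27
augment #2: 10→1→4 bottleneck 11, total now 38
augment #3: 10→1→2→4 bottleneck 12, total now 50
augment #4: 10→13→2→4 bottleneck 7, total now 57
augment #5: 10→3→11→1→2→4 bottleneck 3, total now 60
augment #6: 10→3→11→7→2→4 bottleneck 4, total now 64
augment #7: 10→3→11→8→2→4 bottleneck 5, total now 69
augment #8: 10→3→11→13→9→4 bottleneck 10, total now 79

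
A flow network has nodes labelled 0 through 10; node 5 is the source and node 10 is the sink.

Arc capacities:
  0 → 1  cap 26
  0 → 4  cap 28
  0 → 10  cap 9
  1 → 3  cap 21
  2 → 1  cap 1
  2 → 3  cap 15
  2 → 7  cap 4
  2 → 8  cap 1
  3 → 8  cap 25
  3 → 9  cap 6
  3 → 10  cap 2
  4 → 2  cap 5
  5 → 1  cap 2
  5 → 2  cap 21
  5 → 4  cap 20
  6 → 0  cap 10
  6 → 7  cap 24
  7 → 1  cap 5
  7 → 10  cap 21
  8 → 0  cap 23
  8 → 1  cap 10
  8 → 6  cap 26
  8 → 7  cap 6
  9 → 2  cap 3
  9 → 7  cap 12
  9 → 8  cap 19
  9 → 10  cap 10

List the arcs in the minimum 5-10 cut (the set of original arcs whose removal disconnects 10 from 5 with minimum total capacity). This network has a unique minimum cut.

Min-cut arcs: {(2,1), (2,3), (2,7), (2,8), (5,1)} (total capacity 23)

augment #1: 5→1→3→10 push 2
augment #2: 5→2→7→10 push 4
augment #3: 5→2→3→9→10 push 6
augment #4: 5→2→8→0→10 push 1
augment #5: 5→2→3→8→0→10 push 8
augment #6: 5→2→3→8→7→10 push 1
augment #7: 5→2→1→3→8→7→10 push 1
max flow = 23; residual-reachable set from 5 gives S-side
cut edges (S→T): {(2,1), (2,3), (2,7), (2,8), (5,1)} total cap 23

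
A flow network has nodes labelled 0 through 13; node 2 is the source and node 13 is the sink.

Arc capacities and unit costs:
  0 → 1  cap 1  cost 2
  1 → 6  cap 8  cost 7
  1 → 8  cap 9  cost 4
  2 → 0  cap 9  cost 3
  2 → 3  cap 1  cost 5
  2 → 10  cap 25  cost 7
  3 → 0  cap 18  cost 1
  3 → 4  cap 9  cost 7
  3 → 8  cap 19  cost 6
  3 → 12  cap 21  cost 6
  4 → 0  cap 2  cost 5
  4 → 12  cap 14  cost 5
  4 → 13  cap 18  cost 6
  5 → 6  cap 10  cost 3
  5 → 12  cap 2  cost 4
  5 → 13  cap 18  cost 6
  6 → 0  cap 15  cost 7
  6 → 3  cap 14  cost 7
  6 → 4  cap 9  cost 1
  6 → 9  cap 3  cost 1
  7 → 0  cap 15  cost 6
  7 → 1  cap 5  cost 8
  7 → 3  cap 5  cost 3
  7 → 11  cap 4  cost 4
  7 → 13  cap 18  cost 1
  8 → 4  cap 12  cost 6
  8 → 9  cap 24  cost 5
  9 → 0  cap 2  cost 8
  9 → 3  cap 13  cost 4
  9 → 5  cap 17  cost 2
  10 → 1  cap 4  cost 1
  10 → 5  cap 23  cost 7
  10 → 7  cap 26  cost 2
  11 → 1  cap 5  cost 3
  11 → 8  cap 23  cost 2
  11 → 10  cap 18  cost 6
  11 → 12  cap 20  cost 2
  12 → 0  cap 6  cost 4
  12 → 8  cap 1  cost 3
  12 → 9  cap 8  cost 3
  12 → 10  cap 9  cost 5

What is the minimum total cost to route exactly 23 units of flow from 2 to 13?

shortest-cost path #1: 2→10→7→13 push 18 @ unit cost 10 (adds 180)
shortest-cost path #2: 2→3→4→13 push 1 @ unit cost 18 (adds 18)
shortest-cost path #3: 2→0→1→6→4→13 push 1 @ unit cost 19 (adds 19)
shortest-cost path #4: 2→10→5→13 push 3 @ unit cost 20 (adds 60)
total cost = 277

Minimum cost for 23 units: 277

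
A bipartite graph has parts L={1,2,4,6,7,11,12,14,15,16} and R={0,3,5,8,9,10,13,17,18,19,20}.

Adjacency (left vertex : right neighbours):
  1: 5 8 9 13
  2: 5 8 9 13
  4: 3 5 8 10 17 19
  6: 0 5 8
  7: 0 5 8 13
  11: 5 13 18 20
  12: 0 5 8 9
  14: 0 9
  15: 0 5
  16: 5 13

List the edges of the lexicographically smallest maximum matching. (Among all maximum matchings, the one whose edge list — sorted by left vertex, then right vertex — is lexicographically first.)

|M| = 7 (so the lex-smallest maximum matching has 7 edges)
process left vertices in ascending order; for each, take the smallest-labelled available neighbour that still permits 7 edges overall, or leave it unmatched if none does
lex-smallest matching: {1-5, 2-8, 4-3, 6-0, 7-13, 11-18, 12-9}

Lex-smallest maximum matching: {(1,5), (2,8), (4,3), (6,0), (7,13), (11,18), (12,9)}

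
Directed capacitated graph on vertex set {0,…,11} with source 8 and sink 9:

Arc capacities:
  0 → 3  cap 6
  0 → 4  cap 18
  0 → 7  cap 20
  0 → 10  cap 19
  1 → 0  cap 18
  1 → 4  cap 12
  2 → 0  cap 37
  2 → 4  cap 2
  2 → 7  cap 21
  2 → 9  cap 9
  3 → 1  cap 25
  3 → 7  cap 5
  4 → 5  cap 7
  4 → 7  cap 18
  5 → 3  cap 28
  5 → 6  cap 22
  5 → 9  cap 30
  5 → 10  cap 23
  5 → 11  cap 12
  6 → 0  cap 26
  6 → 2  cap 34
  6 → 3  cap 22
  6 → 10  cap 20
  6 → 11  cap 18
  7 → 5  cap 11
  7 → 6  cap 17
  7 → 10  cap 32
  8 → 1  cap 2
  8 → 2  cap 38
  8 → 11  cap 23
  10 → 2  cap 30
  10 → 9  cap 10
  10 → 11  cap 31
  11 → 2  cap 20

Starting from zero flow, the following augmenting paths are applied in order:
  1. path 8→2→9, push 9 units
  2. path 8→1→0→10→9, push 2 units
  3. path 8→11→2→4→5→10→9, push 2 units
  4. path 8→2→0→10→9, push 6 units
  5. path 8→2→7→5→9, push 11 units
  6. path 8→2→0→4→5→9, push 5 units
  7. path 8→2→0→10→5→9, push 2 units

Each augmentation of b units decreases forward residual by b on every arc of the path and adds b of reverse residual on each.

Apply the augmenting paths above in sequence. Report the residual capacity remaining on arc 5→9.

Residual capacity of (5,9): 12

after path 1 (8→2→9, push 9): res(5,9)=30
after path 2 (8→1→0→10→9, push 2): res(5,9)=30
after path 3 (8→11→2→4→5→10→9, push 2): res(5,9)=30
after path 4 (8→2→0→10→9, push 6): res(5,9)=30
after path 5 (8→2→7→5→9, push 11): res(5,9)=19
after path 6 (8→2→0→4→5→9, push 5): res(5,9)=14
after path 7 (8→2→0→10→5→9, push 2): res(5,9)=12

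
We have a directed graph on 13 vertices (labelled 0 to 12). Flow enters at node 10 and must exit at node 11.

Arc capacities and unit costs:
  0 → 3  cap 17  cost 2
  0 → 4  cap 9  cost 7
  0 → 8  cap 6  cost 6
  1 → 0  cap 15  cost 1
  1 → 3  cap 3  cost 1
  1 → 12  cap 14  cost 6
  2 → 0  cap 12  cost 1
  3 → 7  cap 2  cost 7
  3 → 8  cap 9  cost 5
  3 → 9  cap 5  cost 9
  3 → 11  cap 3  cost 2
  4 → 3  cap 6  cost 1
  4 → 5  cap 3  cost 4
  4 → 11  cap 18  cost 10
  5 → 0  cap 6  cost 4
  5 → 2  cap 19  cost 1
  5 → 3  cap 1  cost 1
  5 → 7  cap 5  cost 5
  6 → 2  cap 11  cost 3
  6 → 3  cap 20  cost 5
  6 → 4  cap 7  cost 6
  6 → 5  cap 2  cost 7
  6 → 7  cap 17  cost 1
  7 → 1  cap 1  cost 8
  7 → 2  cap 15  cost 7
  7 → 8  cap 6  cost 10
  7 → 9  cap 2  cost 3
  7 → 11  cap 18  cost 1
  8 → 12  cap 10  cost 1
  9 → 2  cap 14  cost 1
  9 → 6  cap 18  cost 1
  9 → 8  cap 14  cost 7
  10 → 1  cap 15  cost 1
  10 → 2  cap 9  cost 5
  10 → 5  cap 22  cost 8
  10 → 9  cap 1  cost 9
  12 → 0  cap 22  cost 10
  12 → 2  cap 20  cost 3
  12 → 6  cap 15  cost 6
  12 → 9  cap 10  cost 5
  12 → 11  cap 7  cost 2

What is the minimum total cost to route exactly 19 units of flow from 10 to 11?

Minimum cost for 19 units: 196

shortest-cost path #1: 10→1→3→11 push 3 @ unit cost 4 (adds 12)
shortest-cost path #2: 10→1→12→11 push 7 @ unit cost 9 (adds 63)
shortest-cost path #3: 10→1→0→3→7→11 push 2 @ unit cost 12 (adds 24)
shortest-cost path #4: 10→9→6→7→11 push 1 @ unit cost 12 (adds 12)
shortest-cost path #5: 10→5→7→11 push 5 @ unit cost 14 (adds 70)
shortest-cost path #6: 10→1→12→6→7→11 push 1 @ unit cost 15 (adds 15)
total cost = 196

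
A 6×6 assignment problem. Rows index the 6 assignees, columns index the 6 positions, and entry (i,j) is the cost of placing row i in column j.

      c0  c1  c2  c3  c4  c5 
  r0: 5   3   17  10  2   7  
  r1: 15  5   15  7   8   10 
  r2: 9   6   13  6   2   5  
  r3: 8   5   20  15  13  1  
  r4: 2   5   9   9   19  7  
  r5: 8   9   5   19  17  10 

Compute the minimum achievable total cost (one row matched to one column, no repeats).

optimal assignment: row0→col1 (cost 3), row1→col3 (cost 7), row2→col4 (cost 2), row3→col5 (cost 1), row4→col0 (cost 2), row5→col2 (cost 5)
total = 3 + 7 + 2 + 1 + 2 + 5 = 20

Minimum assignment cost: 20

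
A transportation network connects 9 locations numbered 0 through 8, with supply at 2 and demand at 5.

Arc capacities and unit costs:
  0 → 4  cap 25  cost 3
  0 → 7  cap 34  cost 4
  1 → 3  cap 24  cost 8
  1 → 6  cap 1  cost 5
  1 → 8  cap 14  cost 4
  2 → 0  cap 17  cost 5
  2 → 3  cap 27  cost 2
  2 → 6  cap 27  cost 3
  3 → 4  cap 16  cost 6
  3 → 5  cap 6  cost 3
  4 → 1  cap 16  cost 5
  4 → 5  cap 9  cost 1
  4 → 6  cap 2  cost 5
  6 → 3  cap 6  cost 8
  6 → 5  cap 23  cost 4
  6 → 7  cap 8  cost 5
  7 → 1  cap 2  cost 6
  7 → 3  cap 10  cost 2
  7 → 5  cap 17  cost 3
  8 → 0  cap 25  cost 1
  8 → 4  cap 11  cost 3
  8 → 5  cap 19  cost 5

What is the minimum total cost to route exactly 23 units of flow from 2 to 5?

shortest-cost path #1: 2→3→5 push 6 @ unit cost 5 (adds 30)
shortest-cost path #2: 2→6→5 push 17 @ unit cost 7 (adds 119)
total cost = 149

Minimum cost for 23 units: 149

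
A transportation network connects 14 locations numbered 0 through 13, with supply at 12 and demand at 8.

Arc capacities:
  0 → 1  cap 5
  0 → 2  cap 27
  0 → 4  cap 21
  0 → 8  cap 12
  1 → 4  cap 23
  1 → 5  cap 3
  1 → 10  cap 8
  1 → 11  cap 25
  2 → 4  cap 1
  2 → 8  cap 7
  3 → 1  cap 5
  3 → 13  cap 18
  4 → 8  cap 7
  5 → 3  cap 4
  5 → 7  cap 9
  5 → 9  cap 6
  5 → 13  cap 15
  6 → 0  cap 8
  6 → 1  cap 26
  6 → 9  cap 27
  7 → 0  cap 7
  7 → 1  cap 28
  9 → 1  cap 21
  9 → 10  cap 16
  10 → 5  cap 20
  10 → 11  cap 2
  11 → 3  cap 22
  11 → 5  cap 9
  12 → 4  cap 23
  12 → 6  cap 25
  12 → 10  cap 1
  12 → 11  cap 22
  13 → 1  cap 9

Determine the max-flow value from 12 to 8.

Maximum flow value: 22

augment #1: 12→4→8 bottleneck 7, total now 7
augment #2: 12→6→0→8 bottleneck 8, total now 15
augment #3: 12→10→5→7→0→8 bottleneck 1, total now 16
augment #4: 12→11→5→7→0→8 bottleneck 3, total now 19
augment #5: 12→11→5→7→0→2→8 bottleneck 3, total now 22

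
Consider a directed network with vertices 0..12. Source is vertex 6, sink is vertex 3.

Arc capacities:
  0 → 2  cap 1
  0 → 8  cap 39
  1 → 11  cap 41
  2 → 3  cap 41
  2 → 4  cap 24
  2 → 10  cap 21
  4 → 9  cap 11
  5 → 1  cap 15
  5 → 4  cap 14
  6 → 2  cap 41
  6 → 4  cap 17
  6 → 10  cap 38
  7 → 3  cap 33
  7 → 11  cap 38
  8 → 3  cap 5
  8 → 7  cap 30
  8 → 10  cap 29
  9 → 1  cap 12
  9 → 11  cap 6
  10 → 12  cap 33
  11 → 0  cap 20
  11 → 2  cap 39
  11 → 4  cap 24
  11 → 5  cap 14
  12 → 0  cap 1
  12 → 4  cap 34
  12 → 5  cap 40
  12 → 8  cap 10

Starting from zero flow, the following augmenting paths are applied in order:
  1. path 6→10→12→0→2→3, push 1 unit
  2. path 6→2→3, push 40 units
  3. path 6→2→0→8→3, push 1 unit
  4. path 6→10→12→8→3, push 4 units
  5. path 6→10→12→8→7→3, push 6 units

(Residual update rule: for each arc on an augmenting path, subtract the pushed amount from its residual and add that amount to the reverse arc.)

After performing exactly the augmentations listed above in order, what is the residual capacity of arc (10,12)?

after path 1 (6→10→12→0→2→3, push 1): res(10,12)=32
after path 2 (6→2→3, push 40): res(10,12)=32
after path 3 (6→2→0→8→3, push 1): res(10,12)=32
after path 4 (6→10→12→8→3, push 4): res(10,12)=28
after path 5 (6→10→12→8→7→3, push 6): res(10,12)=22

Residual capacity of (10,12): 22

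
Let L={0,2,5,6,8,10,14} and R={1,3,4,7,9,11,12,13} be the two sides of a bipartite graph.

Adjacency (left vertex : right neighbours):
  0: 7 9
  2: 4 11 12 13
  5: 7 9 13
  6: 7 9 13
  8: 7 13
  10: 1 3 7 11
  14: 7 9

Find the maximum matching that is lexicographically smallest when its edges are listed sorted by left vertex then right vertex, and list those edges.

|M| = 5 (so the lex-smallest maximum matching has 5 edges)
process left vertices in ascending order; for each, take the smallest-labelled available neighbour that still permits 5 edges overall, or leave it unmatched if none does
lex-smallest matching: {0-7, 2-4, 5-9, 6-13, 10-1}

Lex-smallest maximum matching: {(0,7), (2,4), (5,9), (6,13), (10,1)}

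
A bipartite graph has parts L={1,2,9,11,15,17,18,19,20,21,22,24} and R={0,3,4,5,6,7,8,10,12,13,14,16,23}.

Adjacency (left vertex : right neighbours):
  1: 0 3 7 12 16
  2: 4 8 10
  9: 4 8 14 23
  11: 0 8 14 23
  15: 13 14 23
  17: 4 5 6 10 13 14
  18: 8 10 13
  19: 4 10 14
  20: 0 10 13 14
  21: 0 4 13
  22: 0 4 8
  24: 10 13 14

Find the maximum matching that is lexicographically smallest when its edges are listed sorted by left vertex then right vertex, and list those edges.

Lex-smallest maximum matching: {(1,3), (2,4), (9,8), (11,0), (15,23), (17,5), (18,10), (19,14), (20,13)}

|M| = 9 (so the lex-smallest maximum matching has 9 edges)
process left vertices in ascending order; for each, take the smallest-labelled available neighbour that still permits 9 edges overall, or leave it unmatched if none does
lex-smallest matching: {1-3, 2-4, 9-8, 11-0, 15-23, 17-5, 18-10, 19-14, 20-13}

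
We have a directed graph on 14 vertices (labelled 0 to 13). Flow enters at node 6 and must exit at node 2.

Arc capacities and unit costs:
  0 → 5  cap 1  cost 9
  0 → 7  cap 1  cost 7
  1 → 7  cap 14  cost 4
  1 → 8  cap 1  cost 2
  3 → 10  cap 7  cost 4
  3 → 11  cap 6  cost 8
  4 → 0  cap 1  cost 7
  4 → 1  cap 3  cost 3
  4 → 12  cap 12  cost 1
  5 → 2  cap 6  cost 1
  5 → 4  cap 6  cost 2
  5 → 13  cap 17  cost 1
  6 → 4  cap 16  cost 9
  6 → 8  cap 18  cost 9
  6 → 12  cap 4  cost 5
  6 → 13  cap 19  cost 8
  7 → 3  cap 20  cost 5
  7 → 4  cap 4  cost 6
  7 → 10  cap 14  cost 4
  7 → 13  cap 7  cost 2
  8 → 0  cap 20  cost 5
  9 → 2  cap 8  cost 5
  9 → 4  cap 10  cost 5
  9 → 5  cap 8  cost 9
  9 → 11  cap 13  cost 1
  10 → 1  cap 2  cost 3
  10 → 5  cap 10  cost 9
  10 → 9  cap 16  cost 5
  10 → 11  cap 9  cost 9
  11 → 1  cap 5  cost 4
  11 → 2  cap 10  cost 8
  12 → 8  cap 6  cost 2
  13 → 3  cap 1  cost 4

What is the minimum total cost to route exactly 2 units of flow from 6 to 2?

shortest-cost path #1: 6→12→8→0→5→2 push 1 @ unit cost 22 (adds 22)
shortest-cost path #2: 6→13→3→10→5→2 push 1 @ unit cost 26 (adds 26)
total cost = 48

Minimum cost for 2 units: 48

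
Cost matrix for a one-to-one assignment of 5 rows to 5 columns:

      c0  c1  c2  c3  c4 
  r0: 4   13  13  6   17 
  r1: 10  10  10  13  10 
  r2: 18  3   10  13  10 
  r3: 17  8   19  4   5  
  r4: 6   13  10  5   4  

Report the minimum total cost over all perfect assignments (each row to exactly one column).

Minimum assignment cost: 25

optimal assignment: row0→col0 (cost 4), row1→col2 (cost 10), row2→col1 (cost 3), row3→col3 (cost 4), row4→col4 (cost 4)
total = 4 + 10 + 3 + 4 + 4 = 25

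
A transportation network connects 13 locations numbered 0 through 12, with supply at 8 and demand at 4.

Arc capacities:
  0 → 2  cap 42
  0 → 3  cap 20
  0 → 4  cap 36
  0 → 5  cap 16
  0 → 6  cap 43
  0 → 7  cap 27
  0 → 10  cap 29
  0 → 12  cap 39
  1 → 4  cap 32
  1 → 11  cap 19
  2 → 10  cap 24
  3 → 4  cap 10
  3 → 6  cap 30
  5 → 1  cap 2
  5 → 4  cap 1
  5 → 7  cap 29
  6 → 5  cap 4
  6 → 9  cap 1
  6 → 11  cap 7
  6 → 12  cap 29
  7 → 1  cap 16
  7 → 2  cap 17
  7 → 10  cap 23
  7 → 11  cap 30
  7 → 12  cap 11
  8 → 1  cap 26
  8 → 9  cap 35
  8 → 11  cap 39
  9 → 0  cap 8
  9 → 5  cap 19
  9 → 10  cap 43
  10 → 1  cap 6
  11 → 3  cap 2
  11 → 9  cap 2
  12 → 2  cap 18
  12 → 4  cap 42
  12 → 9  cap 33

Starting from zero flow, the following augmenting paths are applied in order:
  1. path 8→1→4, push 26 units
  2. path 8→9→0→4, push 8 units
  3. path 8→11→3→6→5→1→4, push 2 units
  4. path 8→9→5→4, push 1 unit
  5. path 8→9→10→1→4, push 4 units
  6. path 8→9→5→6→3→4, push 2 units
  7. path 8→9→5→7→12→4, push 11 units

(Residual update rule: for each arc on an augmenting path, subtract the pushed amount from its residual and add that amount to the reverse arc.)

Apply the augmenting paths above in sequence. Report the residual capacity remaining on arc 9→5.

Residual capacity of (9,5): 5

after path 1 (8→1→4, push 26): res(9,5)=19
after path 2 (8→9→0→4, push 8): res(9,5)=19
after path 3 (8→11→3→6→5→1→4, push 2): res(9,5)=19
after path 4 (8→9→5→4, push 1): res(9,5)=18
after path 5 (8→9→10→1→4, push 4): res(9,5)=18
after path 6 (8→9→5→6→3→4, push 2): res(9,5)=16
after path 7 (8→9→5→7→12→4, push 11): res(9,5)=5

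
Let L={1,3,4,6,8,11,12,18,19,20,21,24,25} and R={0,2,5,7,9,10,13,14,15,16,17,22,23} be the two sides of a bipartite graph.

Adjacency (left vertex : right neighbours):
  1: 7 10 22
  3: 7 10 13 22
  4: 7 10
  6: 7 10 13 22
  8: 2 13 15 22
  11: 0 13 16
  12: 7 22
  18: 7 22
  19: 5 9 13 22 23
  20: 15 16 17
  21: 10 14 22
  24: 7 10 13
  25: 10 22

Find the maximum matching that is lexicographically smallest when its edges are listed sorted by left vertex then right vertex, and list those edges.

Lex-smallest maximum matching: {(1,7), (3,10), (6,13), (8,2), (11,0), (12,22), (19,5), (20,15), (21,14)}

|M| = 9 (so the lex-smallest maximum matching has 9 edges)
process left vertices in ascending order; for each, take the smallest-labelled available neighbour that still permits 9 edges overall, or leave it unmatched if none does
lex-smallest matching: {1-7, 3-10, 6-13, 8-2, 11-0, 12-22, 19-5, 20-15, 21-14}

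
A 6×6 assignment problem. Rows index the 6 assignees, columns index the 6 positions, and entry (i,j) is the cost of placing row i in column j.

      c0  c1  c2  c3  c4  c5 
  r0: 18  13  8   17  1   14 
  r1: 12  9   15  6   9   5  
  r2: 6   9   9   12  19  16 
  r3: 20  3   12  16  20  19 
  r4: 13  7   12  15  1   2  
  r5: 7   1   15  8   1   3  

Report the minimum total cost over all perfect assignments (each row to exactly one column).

optimal assignment: row0→col2 (cost 8), row1→col3 (cost 6), row2→col0 (cost 6), row3→col1 (cost 3), row4→col5 (cost 2), row5→col4 (cost 1)
total = 8 + 6 + 6 + 3 + 2 + 1 = 26

Minimum assignment cost: 26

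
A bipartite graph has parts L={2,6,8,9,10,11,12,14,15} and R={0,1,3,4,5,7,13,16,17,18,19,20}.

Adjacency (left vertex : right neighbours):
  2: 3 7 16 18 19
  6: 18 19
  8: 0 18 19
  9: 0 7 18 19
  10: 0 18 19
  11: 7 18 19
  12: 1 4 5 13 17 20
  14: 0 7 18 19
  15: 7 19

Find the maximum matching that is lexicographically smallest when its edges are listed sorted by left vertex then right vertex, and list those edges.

Lex-smallest maximum matching: {(2,3), (6,18), (8,0), (9,7), (10,19), (12,1)}

|M| = 6 (so the lex-smallest maximum matching has 6 edges)
process left vertices in ascending order; for each, take the smallest-labelled available neighbour that still permits 6 edges overall, or leave it unmatched if none does
lex-smallest matching: {2-3, 6-18, 8-0, 9-7, 10-19, 12-1}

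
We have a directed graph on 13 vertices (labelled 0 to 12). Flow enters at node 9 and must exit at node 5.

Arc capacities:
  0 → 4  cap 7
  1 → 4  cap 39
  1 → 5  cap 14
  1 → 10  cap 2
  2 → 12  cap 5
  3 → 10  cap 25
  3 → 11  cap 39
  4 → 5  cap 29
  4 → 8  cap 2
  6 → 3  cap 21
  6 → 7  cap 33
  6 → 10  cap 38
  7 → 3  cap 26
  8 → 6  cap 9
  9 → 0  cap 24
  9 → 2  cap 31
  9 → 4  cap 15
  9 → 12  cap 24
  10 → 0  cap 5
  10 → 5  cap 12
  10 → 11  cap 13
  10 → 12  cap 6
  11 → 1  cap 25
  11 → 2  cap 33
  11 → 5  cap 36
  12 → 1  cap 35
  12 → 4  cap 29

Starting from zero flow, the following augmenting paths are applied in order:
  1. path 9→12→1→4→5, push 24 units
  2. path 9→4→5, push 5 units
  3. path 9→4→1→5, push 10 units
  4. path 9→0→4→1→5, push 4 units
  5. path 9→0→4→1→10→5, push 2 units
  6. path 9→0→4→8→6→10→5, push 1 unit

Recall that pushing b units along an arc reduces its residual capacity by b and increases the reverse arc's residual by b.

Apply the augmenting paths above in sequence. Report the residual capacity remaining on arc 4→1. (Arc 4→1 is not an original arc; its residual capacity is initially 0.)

after path 1 (9→12→1→4→5, push 24): res(4,1)=24
after path 2 (9→4→5, push 5): res(4,1)=24
after path 3 (9→4→1→5, push 10): res(4,1)=14
after path 4 (9→0→4→1→5, push 4): res(4,1)=10
after path 5 (9→0→4→1→10→5, push 2): res(4,1)=8
after path 6 (9→0→4→8→6→10→5, push 1): res(4,1)=8

Residual capacity of (4,1): 8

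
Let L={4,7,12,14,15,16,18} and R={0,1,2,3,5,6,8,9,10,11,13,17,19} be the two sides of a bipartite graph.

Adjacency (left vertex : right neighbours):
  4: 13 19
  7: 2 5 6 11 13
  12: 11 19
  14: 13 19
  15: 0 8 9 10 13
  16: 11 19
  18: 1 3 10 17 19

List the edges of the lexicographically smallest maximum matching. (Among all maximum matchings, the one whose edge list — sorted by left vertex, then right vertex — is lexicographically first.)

Lex-smallest maximum matching: {(4,13), (7,2), (12,11), (14,19), (15,0), (18,1)}

|M| = 6 (so the lex-smallest maximum matching has 6 edges)
process left vertices in ascending order; for each, take the smallest-labelled available neighbour that still permits 6 edges overall, or leave it unmatched if none does
lex-smallest matching: {4-13, 7-2, 12-11, 14-19, 15-0, 18-1}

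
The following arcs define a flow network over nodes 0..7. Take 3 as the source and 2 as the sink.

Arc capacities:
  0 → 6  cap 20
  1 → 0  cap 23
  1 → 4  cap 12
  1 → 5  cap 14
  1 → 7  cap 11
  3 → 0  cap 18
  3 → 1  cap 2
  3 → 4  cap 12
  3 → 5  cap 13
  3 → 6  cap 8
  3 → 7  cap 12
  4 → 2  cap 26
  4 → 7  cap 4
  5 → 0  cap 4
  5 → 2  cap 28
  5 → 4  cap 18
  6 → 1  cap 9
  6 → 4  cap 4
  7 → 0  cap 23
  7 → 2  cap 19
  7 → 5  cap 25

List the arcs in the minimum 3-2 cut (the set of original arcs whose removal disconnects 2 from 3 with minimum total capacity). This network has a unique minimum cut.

augment #1: 3→4→2 push 12
augment #2: 3→5→2 push 13
augment #3: 3→7→2 push 12
augment #4: 3→1→4→2 push 2
augment #5: 3→6→4→2 push 4
augment #6: 3→6→1→4→2 push 4
augment #7: 3→0→6→1→4→2 push 4
augment #8: 3→0→6→1→5→2 push 1
max flow = 52; residual-reachable set from 3 gives S-side
cut edges (S→T): {(3,1), (3,4), (3,5), (3,7), (6,1), (6,4)} total cap 52

Min-cut arcs: {(3,1), (3,4), (3,5), (3,7), (6,1), (6,4)} (total capacity 52)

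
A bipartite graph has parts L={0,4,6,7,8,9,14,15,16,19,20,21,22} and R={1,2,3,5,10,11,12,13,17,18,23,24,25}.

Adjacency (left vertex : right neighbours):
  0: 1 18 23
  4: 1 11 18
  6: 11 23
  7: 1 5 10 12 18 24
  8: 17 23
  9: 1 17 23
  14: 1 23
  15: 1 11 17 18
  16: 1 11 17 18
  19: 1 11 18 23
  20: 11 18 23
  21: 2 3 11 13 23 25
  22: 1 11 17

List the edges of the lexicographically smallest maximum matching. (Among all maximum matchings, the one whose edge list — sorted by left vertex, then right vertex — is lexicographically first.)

Lex-smallest maximum matching: {(0,1), (4,11), (6,23), (7,5), (8,17), (15,18), (21,2)}

|M| = 7 (so the lex-smallest maximum matching has 7 edges)
process left vertices in ascending order; for each, take the smallest-labelled available neighbour that still permits 7 edges overall, or leave it unmatched if none does
lex-smallest matching: {0-1, 4-11, 6-23, 7-5, 8-17, 15-18, 21-2}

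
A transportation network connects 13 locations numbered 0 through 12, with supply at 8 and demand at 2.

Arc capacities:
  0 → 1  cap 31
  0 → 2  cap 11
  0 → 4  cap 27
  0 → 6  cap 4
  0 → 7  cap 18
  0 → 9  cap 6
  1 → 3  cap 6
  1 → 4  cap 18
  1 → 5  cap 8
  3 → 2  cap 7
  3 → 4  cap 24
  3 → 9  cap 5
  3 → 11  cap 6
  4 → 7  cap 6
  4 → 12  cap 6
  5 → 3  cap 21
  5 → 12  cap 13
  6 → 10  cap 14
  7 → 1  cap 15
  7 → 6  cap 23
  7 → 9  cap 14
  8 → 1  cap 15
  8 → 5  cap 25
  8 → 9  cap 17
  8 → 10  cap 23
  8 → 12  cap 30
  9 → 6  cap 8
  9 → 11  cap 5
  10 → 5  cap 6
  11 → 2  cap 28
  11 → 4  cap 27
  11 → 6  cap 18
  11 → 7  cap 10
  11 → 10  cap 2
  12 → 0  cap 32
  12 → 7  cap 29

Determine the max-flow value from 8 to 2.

augment #1: 8→1→3→2 bottleneck 6, total now 6
augment #2: 8→5→3→2 bottleneck 1, total now 7
augment #3: 8→9→11→2 bottleneck 5, total now 12
augment #4: 8→12→0→2 bottleneck 11, total now 23
augment #5: 8→5→3→11→2 bottleneck 6, total now 29

Maximum flow value: 29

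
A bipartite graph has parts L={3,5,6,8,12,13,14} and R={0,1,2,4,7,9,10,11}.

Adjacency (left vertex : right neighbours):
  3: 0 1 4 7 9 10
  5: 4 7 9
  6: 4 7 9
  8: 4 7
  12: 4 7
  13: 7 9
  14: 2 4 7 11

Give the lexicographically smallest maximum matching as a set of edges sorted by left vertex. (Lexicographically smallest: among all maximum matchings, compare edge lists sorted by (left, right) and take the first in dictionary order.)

|M| = 5 (so the lex-smallest maximum matching has 5 edges)
process left vertices in ascending order; for each, take the smallest-labelled available neighbour that still permits 5 edges overall, or leave it unmatched if none does
lex-smallest matching: {3-0, 5-4, 6-7, 13-9, 14-2}

Lex-smallest maximum matching: {(3,0), (5,4), (6,7), (13,9), (14,2)}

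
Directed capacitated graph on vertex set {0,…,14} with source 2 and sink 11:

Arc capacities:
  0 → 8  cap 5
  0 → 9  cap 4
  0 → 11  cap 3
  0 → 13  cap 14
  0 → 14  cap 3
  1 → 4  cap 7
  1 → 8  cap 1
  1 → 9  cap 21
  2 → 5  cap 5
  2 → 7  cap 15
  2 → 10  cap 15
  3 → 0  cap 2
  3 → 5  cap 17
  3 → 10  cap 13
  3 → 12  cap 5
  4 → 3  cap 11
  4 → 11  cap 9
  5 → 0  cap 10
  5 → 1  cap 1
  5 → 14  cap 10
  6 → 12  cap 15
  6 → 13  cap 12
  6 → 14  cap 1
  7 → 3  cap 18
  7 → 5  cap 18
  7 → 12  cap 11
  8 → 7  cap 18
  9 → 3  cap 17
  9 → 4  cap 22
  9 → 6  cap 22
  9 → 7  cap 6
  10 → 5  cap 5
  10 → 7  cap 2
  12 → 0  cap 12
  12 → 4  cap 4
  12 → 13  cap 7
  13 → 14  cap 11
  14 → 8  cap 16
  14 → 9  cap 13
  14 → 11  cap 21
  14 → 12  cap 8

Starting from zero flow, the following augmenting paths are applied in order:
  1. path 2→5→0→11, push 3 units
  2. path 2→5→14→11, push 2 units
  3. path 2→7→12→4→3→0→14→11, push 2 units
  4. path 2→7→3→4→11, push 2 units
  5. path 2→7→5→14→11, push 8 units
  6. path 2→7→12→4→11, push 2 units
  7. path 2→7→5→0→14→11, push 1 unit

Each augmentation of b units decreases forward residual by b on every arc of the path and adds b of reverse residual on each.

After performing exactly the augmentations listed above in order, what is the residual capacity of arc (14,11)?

after path 1 (2→5→0→11, push 3): res(14,11)=21
after path 2 (2→5→14→11, push 2): res(14,11)=19
after path 3 (2→7→12→4→3→0→14→11, push 2): res(14,11)=17
after path 4 (2→7→3→4→11, push 2): res(14,11)=17
after path 5 (2→7→5→14→11, push 8): res(14,11)=9
after path 6 (2→7→12→4→11, push 2): res(14,11)=9
after path 7 (2→7→5→0→14→11, push 1): res(14,11)=8

Residual capacity of (14,11): 8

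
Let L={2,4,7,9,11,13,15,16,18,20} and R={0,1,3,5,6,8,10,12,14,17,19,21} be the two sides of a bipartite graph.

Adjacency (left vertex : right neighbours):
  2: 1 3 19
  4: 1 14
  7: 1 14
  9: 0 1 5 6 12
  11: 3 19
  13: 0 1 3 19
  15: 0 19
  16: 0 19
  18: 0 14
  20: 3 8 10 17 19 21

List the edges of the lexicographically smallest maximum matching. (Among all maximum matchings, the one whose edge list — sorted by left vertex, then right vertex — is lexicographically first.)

|M| = 7 (so the lex-smallest maximum matching has 7 edges)
process left vertices in ascending order; for each, take the smallest-labelled available neighbour that still permits 7 edges overall, or leave it unmatched if none does
lex-smallest matching: {2-1, 4-14, 9-5, 11-3, 13-0, 15-19, 20-8}

Lex-smallest maximum matching: {(2,1), (4,14), (9,5), (11,3), (13,0), (15,19), (20,8)}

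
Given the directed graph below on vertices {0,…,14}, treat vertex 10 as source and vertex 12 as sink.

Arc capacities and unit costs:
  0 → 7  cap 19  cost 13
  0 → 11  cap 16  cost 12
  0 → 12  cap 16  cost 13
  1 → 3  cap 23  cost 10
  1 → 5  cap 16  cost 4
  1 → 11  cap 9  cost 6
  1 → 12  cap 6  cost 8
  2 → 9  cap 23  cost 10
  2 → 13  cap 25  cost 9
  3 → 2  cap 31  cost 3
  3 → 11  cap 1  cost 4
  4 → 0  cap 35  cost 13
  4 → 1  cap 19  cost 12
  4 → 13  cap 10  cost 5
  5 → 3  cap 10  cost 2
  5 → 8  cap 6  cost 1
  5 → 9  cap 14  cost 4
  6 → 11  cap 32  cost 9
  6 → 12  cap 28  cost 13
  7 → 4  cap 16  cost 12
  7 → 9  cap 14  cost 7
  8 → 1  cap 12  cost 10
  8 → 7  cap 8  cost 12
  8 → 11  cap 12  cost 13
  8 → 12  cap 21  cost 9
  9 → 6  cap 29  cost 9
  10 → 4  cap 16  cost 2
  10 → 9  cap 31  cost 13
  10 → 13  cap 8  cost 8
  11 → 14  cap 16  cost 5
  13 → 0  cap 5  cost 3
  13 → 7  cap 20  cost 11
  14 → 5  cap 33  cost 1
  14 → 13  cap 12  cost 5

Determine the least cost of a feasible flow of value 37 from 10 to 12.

shortest-cost path #1: 10→4→1→12 push 6 @ unit cost 22 (adds 132)
shortest-cost path #2: 10→4→13→0→12 push 5 @ unit cost 23 (adds 115)
shortest-cost path #3: 10→4→0→12 push 5 @ unit cost 28 (adds 140)
shortest-cost path #4: 10→13→4→0→12 push 5 @ unit cost 29 (adds 145)
shortest-cost path #5: 10→9→6→12 push 16 @ unit cost 35 (adds 560)
total cost = 1092

Minimum cost for 37 units: 1092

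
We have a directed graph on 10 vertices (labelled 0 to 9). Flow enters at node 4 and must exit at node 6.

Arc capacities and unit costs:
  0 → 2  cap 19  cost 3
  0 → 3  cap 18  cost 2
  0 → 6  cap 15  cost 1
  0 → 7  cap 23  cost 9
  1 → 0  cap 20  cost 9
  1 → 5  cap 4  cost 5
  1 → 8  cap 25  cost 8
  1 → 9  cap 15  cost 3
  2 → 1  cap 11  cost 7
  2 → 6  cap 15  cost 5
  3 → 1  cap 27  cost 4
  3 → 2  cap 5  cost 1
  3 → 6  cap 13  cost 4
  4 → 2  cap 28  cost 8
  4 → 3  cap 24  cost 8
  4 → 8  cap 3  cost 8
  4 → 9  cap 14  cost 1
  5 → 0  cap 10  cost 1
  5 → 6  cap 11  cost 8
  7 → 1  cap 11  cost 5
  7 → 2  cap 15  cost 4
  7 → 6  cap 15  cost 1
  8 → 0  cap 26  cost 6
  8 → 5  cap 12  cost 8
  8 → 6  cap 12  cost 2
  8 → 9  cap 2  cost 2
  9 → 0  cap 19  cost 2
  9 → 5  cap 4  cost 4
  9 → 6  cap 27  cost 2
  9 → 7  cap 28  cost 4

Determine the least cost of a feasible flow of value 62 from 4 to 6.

shortest-cost path #1: 4→9→6 push 14 @ unit cost 3 (adds 42)
shortest-cost path #2: 4→8→6 push 3 @ unit cost 10 (adds 30)
shortest-cost path #3: 4→3→6 push 13 @ unit cost 12 (adds 156)
shortest-cost path #4: 4→2→6 push 15 @ unit cost 13 (adds 195)
shortest-cost path #5: 4→3→1→9→6 push 11 @ unit cost 17 (adds 187)
shortest-cost path #6: 4→2→1→9→6 push 2 @ unit cost 20 (adds 40)
shortest-cost path #7: 4→2→1→9→0→6 push 2 @ unit cost 21 (adds 42)
shortest-cost path #8: 4→2→1→5→0→6 push 2 @ unit cost 22 (adds 44)
total cost = 736

Minimum cost for 62 units: 736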